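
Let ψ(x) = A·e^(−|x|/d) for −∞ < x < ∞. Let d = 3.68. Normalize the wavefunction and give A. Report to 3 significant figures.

We need A² ∫|f|² dx = 1, taking the integral from −∞ to ∞.
∫|ψ|² dx = A²·(d).
Hence A² = 1/[d].
With d = 3.68: A² = 0.2717 and A = 0.5213.

A ≈ 0.521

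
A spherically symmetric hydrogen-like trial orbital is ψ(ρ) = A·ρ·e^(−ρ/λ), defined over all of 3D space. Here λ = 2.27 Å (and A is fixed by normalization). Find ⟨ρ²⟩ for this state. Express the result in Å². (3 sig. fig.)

The expectation value is the |ψ|²-weighted average of ρ^2: ∫ ρ^2|ψ|² 4πρ² dρ.
Using ∫₀^∞ ρⁿ e^(−αρ) dρ = n!/αⁿ⁺¹, since the A² factors cancel between numerator and denominator, ⟨ρ²⟩ = 15·λ^2/2.
With λ = 2.27, ⟨ρ^2⟩ = 38.65.

⟨ρ^2⟩ ≈ 38.6 Å^2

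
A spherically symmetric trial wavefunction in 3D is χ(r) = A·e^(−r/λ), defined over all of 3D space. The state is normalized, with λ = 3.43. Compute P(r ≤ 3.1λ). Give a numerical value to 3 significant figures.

P ≈ 0.946

P = ∫ |χ|² 4πr² dr over r ≤ 3.1λ.
The full normalization integral is A²·[π·λ^3] = 1, fixing A².
In terms of u = r/λ (A², 4π and the length scale all cancel between numerator and denominator), P = [∫_{0}^{3.1} u^2·e^(-2·u) du] / [∫_{0}^{∞} u^2·e^(-2·u) du].
Using ∫ u^2·e^(-2·u) du = -(2·u^2 + 2·u + 1)·e^(-2·u)/4, the numerator is 1/4 - 1321·e^(-31/5)/200 and the denominator is 1/4.
The region integral divided by the full integral gives P = 0.9464.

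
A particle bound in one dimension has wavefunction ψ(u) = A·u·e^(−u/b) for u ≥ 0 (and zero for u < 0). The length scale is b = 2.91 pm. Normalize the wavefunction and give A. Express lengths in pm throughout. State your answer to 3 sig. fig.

We need A² ∫|f|² du = 1, taking the integral from 0 to ∞.
∫|ψ|² du = A²·(b^3/4).
Hence A² = 1/[b^3/4].
Substituting b = 2.91 gives A² = 0.1623, so A = 0.4029.

A ≈ 0.403 pm^(-3/2)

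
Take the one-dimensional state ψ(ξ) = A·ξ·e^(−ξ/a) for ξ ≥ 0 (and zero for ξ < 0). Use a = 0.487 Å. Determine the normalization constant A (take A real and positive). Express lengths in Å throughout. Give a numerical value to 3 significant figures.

A ≈ 5.88 Å^(-3/2)

The normalization condition is ∫|ψ|² dξ = 1 from 0 to ∞.
Recall ∫₀^∞ ξ^m e^(−ξ/β) dξ = m!·β^(m+1), ∫|ψ|² dξ = A²·(a^3/4).
Plugging in a = 0.487 yields A = 5.885.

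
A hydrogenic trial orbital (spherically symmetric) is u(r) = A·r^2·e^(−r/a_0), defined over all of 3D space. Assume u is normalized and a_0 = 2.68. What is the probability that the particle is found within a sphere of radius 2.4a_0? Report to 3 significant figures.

Integrate the radial probability density 4πr²|u|² over r ≤ 2.4a_0.
A² is fixed by ∫₀^∞ 4πr²|u|² dr = 1, i.e. A² = (45·π·a_0^7/2)^(−1).
In terms of t = r/a_0 (A², 4π and the length scale all cancel between numerator and denominator), P = [∫_{0}^{2.4} t^6·e^(-2·t) dt] / [∫_{0}^{∞} t^6·e^(-2·t) dt].
An antiderivative of t^6·e^(-2·t) is -(4·t^6 + 12·t^5 + 30·t^4 + 60·t^3 + 90·t^2 + 90·t + 45)·e^(-2·t)/8; evaluating from 0 to 2.4 gives ≈ 1.1767, while the full integral is 45/8.
Taking the ratio yields P = 0.2092.

P ≈ 0.209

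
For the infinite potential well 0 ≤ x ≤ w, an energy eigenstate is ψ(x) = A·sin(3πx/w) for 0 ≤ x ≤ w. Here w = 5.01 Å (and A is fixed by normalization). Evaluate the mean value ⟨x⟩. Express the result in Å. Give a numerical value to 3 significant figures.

The expectation value is the |ψ|²-weighted average of x: ∫ x|ψ|² dx.
With ∫₀^w sin²(nπx/w) dx = w/2, since the A² factors cancel between numerator and denominator, ⟨x⟩ = w/2.
Putting w = 5.01 gives 2.505.

⟨x⟩ ≈ 2.51 Å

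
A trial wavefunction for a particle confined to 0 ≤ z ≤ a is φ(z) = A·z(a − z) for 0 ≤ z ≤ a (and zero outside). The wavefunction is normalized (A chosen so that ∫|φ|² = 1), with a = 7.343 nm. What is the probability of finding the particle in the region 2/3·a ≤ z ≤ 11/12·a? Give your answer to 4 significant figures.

P = ∫_{2/3·a}^{11/12·a} |φ(z)|² dz.
The normalization integral ∫|φ|²dz over the whole domain equals a^5/30·A², and A² cancels in the ratio.
Substituting u = z/a, A² and the length scale cancel in the ratio: P = ∫_{2/3}^{11/12} u^2·(1 - u)^2 du / ∫_{0}^{1} u^2·(1 - u)^2 du.
With ∫ u^2·(1 - u)^2 du = u^3·(6·u^2 - 15·u + 10)/30 + C, the region integral is ≈ 0.00682629 and the full one is 1/30.
The result is P = 0.20479.

P ≈ 0.2048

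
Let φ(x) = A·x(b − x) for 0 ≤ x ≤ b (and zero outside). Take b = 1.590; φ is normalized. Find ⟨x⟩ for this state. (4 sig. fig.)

⟨x⟩ ≈ 0.7950

By definition ⟨x⟩ = ∫ x |φ(x)|² dx.
Expanding the polynomial and integrating term by term, since the A² factors cancel between numerator and denominator, ⟨x⟩ = b/2.
Putting b = 1.590 gives 0.79500.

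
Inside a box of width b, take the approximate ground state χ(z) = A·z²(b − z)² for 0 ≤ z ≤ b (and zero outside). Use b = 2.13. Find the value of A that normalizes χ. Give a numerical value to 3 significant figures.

A ≈ 0.836

Normalization requires ∫|χ|² dz = 1, integrated from 0 to b.
Expanding the polynomial and integrating term by term, carrying out the integral gives A² · b^9/630.
So A² = (b^9/630)^(−1).
Substituting b = 2.13 gives A² = 0.6981, so A = 0.8355.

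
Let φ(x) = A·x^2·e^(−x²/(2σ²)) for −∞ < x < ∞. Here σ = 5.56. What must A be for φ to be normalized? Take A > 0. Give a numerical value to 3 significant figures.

Normalization requires ∫|φ|² dx = 1, integrated from −∞ to ∞.
With φ = A·x^2·e^(−x²/(2σ²)), the integral evaluates to A²·[3·√(π)·σ^5/4].
Setting this equal to 1 gives A² = 1/(3·√(π)·σ^5/4).
With σ = 5.56: A² = 0.0001416 and A = 0.01190.

A ≈ 0.0119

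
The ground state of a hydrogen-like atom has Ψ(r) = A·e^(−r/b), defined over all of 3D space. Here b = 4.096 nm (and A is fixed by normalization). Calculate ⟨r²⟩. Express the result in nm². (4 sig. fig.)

By definition ⟨r²⟩ = ∫ r^2 |Ψ(r)|² 4πr² dr.
Since the A² factors cancel between numerator and denominator, ⟨r²⟩ = 3·b^2.
With b = 4.096, ⟨r^2⟩ = 50.332.

⟨r^2⟩ ≈ 50.33 nm^2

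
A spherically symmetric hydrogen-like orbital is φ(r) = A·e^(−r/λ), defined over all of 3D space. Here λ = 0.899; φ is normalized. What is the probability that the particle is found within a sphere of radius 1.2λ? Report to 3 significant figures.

With dV = 4πr²dr, the probability is ∫|φ|² dV over r ≤ 1.2λ.
The full normalization integral is A²·[π·λ^3] = 1, fixing A².
In terms of u = r/λ (A², 4π and the length scale all cancel between numerator and denominator), P = [∫_{0}^{1.2} u^2·e^(-2·u) du] / [∫_{0}^{∞} u^2·e^(-2·u) du].
With ∫ u^2·e^(-2·u) du = -(2·u^2 + 2·u + 1)·e^(-2·u)/4 + C, the region integral is 1/4 - 157·e^(-12/5)/100 and the full one is 1/4.
This evaluates to P = 0.4303.

P ≈ 0.430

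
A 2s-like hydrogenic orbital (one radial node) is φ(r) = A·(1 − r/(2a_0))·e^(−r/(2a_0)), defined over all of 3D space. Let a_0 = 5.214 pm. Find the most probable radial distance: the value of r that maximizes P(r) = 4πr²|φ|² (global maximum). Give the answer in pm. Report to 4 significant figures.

r ≈ 27.30 pm

Differentiate P(r) = 4πr²|φ|² with respect to r and set to zero.
Solving yields r = a_0·(√(5) + 3).
With a_0 = 5.214, the most probable radial distance is 27.301 pm.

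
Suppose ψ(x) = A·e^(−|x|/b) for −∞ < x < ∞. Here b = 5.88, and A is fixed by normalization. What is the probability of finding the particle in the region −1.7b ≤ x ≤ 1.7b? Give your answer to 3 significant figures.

P = ∫_{−1.7b}^{1.7b} |ψ(x)|² dx.
Since A² = 1/(b), this is the region integral divided by the full normalization integral.
Both integrals are even about x = 0, so only the x ≥ 0 halves are needed (the factors of 2 cancel). Substituting u = x/b, A² and the length scale cancel in the ratio: P = ∫_{0}^{1.7} e^(-2·u) du / ∫_{0}^{∞} e^(-2·u) du.
Using ∫ e^(-2·u) du = -e^(-2·u)/2, the numerator is 1/2 - e^(-17/5)/2 and the denominator is 1/2.
Taking the ratio, P = 0.9666.

P ≈ 0.967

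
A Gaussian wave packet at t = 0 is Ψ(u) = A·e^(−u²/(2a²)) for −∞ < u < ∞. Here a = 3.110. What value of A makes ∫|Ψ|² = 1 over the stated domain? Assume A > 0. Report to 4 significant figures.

A ≈ 0.4259

Require ∫ |Ψ|² du = 1 over the whole domain.
Differentiating ∫e^(−αu²) du = √(π/α) under α to get the higher moments, carrying out the integral gives A² · √(π)·a.
So A² = (√(π)·a)^(−1).
With a = 3.110: A² = 0.18141 and A = 0.42592.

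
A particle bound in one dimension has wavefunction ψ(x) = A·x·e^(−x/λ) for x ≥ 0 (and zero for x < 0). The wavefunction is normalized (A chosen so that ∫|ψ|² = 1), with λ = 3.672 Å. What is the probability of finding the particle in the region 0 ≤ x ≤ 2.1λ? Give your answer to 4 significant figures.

P = ∫_{0}^{2.1λ} |ψ(x)|² dx.
The normalization integral ∫|ψ|²dx over the whole domain equals λ^3/4·A², and A² cancels in the ratio.
Let u = x/λ; then A² and the length scale cancel, so P = ∫_{0}^{2.1} u^2·e^(-2·u) du ÷ ∫_{0}^{∞} u^2·e^(-2·u) du.
Using ∫ u^2·e^(-2·u) du = -(2·u^2 + 2·u + 1)·e^(-2·u)/4, the numerator is 1/4 - 701·e^(-21/5)/200 and the denominator is 1/4.
Taking the ratio, P = 0.78976.

P ≈ 0.7898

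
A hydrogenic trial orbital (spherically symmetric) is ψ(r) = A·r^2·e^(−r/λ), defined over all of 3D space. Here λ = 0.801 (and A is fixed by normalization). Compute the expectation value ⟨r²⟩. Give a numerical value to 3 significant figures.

⟨r^2⟩ ≈ 8.98

The expectation value is the |ψ|²-weighted average of r^2: ∫ r^2|ψ|² 4πr² dr.
Recall ∫₀^∞ r^m e^(−r/β) dr = m!·β^(m+1), evaluating both integrals, ⟨r²⟩ = 14·λ^2.
Putting λ = 0.801 gives 8.982.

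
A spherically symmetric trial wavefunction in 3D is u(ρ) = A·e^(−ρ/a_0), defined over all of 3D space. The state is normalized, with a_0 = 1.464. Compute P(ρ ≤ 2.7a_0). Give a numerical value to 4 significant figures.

P ≈ 0.9052

Integrate the radial probability density 4πρ²|u|² over ρ ≤ 2.7a_0.
A² is fixed by ∫₀^∞ 4πρ²|u|² dρ = 1, i.e. A² = (π·a_0^3)^(−1).
In terms of t = ρ/a_0 (A², 4π and the length scale all cancel between numerator and denominator), P = [∫_{0}^{2.7} t^2·e^(-2·t) dt] / [∫_{0}^{∞} t^2·e^(-2·t) dt].
An antiderivative of t^2·e^(-2·t) is -(2·t^2 + 2·t + 1)·e^(-2·t)/4; evaluating from 0 to 2.7 gives 1/4 - 1049·e^(-27/5)/200, while the full integral is 1/4.
Taking the ratio yields P = 0.90524.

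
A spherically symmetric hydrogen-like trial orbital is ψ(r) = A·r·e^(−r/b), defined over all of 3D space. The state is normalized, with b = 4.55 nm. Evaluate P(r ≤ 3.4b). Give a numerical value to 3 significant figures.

Integrate the radial probability density 4πr²|ψ|² over r ≤ 3.4b.
Normalization gives A² = 1/(3·π·b^5).
In terms of u = r/b (A², 4π and the length scale all cancel between numerator and denominator), P = [∫_{0}^{3.4} u^4·e^(-2·u) du] / [∫_{0}^{∞} u^4·e^(-2·u) du].
With ∫ u^4·e^(-2·u) du = -(u^4/2 + u^3 + 3·u^2/2 + 3·u/2 + 3/4)·e^(-2·u) + C, the region integral is ≈ 0.60598 and the full one is 3/4.
Taking the ratio yields P = 0.8080.

P ≈ 0.808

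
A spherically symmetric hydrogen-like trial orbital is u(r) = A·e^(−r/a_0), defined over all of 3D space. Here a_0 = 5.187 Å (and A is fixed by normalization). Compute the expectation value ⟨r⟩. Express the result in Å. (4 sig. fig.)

⟨r⟩ = ∫ r |u|² 4πr² dr over the full domain.
Evaluating both integrals, ⟨r⟩ = 3·a_0/2.
With a_0 = 5.187, ⟨r⟩ = 7.7805.

⟨r⟩ ≈ 7.781 Å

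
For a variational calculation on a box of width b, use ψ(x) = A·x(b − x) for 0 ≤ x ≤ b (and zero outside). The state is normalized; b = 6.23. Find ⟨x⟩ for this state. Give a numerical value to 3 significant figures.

⟨x⟩ ≈ 3.12

⟨x⟩ = ∫ x |ψ|² dx over the full domain.
Since the A² factors cancel between numerator and denominator, ⟨x⟩ = b/2.
Putting b = 6.23 gives 3.115.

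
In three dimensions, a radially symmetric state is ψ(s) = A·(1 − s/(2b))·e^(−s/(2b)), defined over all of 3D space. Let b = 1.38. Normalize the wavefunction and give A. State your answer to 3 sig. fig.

We need A² ∫|f|² 4πs² ds = 1, taking the integral from 0 to ∞.
(Spherical symmetry: dV = 4πs² ds.)
Recall ∫₀^∞ s^m e^(−s/β) ds = m!·β^(m+1), with ψ = A·(1 − s/(2b))·e^(−s/(2b)), the integral evaluates to A²·[8·π·b^3].
Hence A² = 1/[8·π·b^3].
With b = 1.38: A² = 0.01514 and A = 0.1230.

A ≈ 0.123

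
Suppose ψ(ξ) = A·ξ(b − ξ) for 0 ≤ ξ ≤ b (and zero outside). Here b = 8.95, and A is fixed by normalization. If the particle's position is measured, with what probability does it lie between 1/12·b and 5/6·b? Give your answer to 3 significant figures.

P ≈ 0.959

The probability is P = ∫ |ψ|² dξ over [1/12·b, 5/6·b].
With A² fixed by ∫|ψ|² = 1, i.e. A² = (b^5/30)^(−1), substitute and integrate.
Let u = ξ/b; then A² and the length scale cancel, so P = ∫_{1/12}^{5/6} u^2·(1 - u)^2 du ÷ ∫_{0}^{1} u^2·(1 - u)^2 du.
With ∫ u^2·(1 - u)^2 du = u^3·(6·u^2 - 15·u + 10)/30 + C, the region integral is ≈ 0.031981 and the full one is 1/30.
The result is P = 4421/4608.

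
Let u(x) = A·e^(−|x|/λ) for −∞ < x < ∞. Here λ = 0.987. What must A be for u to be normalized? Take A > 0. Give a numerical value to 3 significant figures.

A ≈ 1.01

We need A² ∫|f|² dx = 1, taking the integral from −∞ to ∞.
With u = A·e^(−|x|/λ), the integral evaluates to A²·[λ].
Setting this equal to 1 gives A² = 1/(λ).
Substituting λ = 0.987 gives A² = 1.013, so A = 1.007.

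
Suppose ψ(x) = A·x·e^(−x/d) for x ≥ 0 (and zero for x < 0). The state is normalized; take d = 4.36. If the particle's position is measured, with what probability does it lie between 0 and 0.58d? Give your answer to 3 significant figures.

P ≈ 0.112

|ψ|² is the probability density, so P = ∫_{0}^{0.58d} |ψ|² dx.
With A² fixed by ∫|ψ|² = 1, i.e. A² = (d^3/4)^(−1), substitute and integrate.
Let u = x/d; then A² and the length scale cancel, so P = ∫_{0}^{0.58} u^2·e^(-2·u) du ÷ ∫_{0}^{∞} u^2·e^(-2·u) du.
Using ∫ u^2·e^(-2·u) du = -(2·u^2 + 2·u + 1)·e^(-2·u)/4, the numerator is 1/4 - 3541·e^(-29/25)/5000 and the denominator is 1/4.
The result is P = 0.1120.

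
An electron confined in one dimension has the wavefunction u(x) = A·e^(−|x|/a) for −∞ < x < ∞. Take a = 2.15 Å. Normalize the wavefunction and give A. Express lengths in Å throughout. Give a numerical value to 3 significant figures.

The normalization condition is ∫|u|² dx = 1 from −∞ to ∞.
Carrying out the integral gives A² · a.
So A² = (a)^(−1).
With a = 2.15: A² = 0.4651 and A = 0.6820.

A ≈ 0.682 Å^(-1/2)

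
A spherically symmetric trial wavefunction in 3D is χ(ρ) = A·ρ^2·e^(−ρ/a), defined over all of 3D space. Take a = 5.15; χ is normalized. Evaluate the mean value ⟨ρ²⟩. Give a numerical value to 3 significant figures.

⟨ρ^2⟩ ≈ 371

The expectation value is the |χ|²-weighted average of ρ^2: ∫ ρ^2|χ|² 4πρ² dρ.
Using ∫₀^∞ ρⁿ e^(−αρ) dρ = n!/αⁿ⁺¹, the ratio of the moment integral to the normalization integral gives ⟨ρ²⟩ = 14·a^2.
Putting a = 5.15 gives 371.3.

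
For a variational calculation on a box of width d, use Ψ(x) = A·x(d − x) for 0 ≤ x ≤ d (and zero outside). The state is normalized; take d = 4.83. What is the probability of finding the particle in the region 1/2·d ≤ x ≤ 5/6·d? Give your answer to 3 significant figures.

P ≈ 0.465

The probability is P = ∫ |Ψ|² dx over [1/2·d, 5/6·d].
Since A² = 1/(d^5/30), this is the region integral divided by the full normalization integral.
Let u = x/d; then A² and the length scale cancel, so P = ∫_{1/2}^{5/6} u^2·(1 - u)^2 du ÷ ∫_{0}^{1} u^2·(1 - u)^2 du.
Using ∫ u^2·(1 - u)^2 du = u^3·(6·u^2 - 15·u + 10)/30, the numerator is ≈ 0.015484 and the denominator is 1/30.
This works out to P = 301/648.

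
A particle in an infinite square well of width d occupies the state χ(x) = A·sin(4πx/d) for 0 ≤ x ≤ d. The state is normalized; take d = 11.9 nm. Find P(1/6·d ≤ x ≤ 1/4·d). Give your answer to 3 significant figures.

|χ|² is the probability density, so P = ∫_{1/6·d}^{1/4·d} |χ|² dx.
With A² fixed by ∫|χ|² = 1, i.e. A² = (d/2)^(−1), substitute and integrate.
Let u = x/d; then A² and the length scale cancel, so P = ∫_{1/6}^{1/4} sin(4·π·u)^2 du ÷ ∫_{0}^{1} sin(4·π·u)^2 du.
An antiderivative of sin(4·π·u)^2 is u/2 - sin(4·π·u)·cos(4·π·u)/(8·π); evaluating from 1/6 to 1/4 gives -√(3)/(32·π) + 1/24, while the full integral is 1/2.
The result is P = (-√(3)/16 + π/12)/π.

P ≈ 0.0489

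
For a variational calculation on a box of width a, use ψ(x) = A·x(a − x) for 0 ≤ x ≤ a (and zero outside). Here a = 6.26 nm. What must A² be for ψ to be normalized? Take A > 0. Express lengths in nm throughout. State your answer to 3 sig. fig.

Normalization requires ∫|ψ|² dx = 1, integrated from 0 to a.
Expanding the polynomial and integrating term by term, the integral (without the A² prefactor) comes out to a^5/30.
Hence A² = 1/[a^5/30].
Plugging in a = 6.26 yields A = 0.05586.

A^2 ≈ 0.00312 nm^(-5)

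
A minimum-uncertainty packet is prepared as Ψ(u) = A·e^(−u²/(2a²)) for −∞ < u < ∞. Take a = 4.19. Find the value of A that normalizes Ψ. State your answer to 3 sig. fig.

Require ∫ |Ψ|² du = 1 over the whole domain.
∫|Ψ|² du = A²·(√(π)·a).
So A² = (√(π)·a)^(−1).
With a = 4.19: A² = 0.1347 and A = 0.3669.

A ≈ 0.367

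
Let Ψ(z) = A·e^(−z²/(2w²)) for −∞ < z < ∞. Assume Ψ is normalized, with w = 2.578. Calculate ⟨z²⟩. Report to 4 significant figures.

By definition ⟨z²⟩ = ∫ z^2 |Ψ(z)|² dz.
Since the A² factors cancel between numerator and denominator, ⟨z²⟩ = w^2/2.
With w = 2.578, ⟨z^2⟩ = 3.3230.

⟨z^2⟩ ≈ 3.323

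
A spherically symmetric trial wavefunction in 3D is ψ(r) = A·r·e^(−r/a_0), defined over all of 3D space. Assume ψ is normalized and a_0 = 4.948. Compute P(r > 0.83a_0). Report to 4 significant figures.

P ≈ 0.9729

Integrate the radial probability density 4πr²|ψ|² over r > 0.83a_0.
A² is fixed by ∫₀^∞ 4πr²|ψ|² dr = 1, i.e. A² = (3·π·a_0^5)^(−1).
Let u = r/a_0; then A², 4π and the length scale all cancel, so P = ∫_{0.83}^{∞} u^4·e^(-2·u) du ÷ ∫_{0}^{∞} u^4·e^(-2·u) du.
With ∫ u^4·e^(-2·u) du = -(u^4/2 + u^3 + 3·u^2/2 + 3·u/2 + 3/4)·e^(-2·u) + C, the region integral is ≈ 0.729645 and the full one is 3/4.
This evaluates to P = 0.97286.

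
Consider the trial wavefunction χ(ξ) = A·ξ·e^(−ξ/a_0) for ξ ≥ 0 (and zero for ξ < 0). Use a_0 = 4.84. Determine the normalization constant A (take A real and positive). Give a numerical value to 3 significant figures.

A ≈ 0.188

The normalization condition is ∫|χ|² dξ = 1 from 0 to ∞.
The integral (without the A² prefactor) comes out to a_0^3/4.
Hence A² = 1/[a_0^3/4].
With a_0 = 4.84: A² = 0.03528 and A = 0.1878.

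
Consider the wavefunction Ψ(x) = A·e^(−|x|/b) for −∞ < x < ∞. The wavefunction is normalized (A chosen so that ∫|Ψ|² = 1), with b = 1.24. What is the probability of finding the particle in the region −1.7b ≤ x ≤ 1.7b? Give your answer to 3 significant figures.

P = ∫_{−1.7b}^{1.7b} |Ψ(x)|² dx.
With A² fixed by ∫|Ψ|² = 1, i.e. A² = (b)^(−1), substitute and integrate.
Both integrals are even about x = 0, so only the x ≥ 0 halves are needed (the factors of 2 cancel). In terms of u = x/b (A² and the length scale cancel between numerator and denominator), P = [∫_{0}^{1.7} e^(-2·u) du] / [∫_{0}^{∞} e^(-2·u) du].
With ∫ e^(-2·u) du = -e^(-2·u)/2 + C, the region integral is 1/2 - e^(-17/5)/2 and the full one is 1/2.
This works out to P = 0.9666.

P ≈ 0.967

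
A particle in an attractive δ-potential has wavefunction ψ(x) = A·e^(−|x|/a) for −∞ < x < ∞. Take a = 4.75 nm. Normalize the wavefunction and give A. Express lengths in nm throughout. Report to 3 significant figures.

We need A² ∫|f|² dx = 1, taking the integral from −∞ to ∞.
∫|ψ|² dx = A²·(a).
Hence A² = 1/[a].
Plugging in a = 4.75 yields A = 0.4588.

A ≈ 0.459 nm^(-1/2)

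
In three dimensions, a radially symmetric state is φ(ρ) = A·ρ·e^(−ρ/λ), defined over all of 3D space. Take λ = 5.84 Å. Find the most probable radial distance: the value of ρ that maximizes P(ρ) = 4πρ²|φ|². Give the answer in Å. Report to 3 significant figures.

ρ ≈ 11.7 Å

The maximum of P(ρ) = 4πρ²|φ|² occurs where its derivative vanishes.
This gives ρ = 2·λ.
With λ = 5.84, the most probable radial distance is 11.68 Å.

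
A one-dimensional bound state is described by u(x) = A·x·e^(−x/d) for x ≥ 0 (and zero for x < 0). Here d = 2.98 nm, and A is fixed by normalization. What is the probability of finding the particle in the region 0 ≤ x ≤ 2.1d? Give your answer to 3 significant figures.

P = ∫_{0}^{2.1d} |u(x)|² dx.
Since A² = 1/(d^3/4), this is the region integral divided by the full normalization integral.
Let t = x/d; then A² and the length scale cancel, so P = ∫_{0}^{2.1} t^2·e^(-2·t) dt ÷ ∫_{0}^{∞} t^2·e^(-2·t) dt.
An antiderivative of t^2·e^(-2·t) is -(2·t^2 + 2·t + 1)·e^(-2·t)/4; evaluating from 0 to 2.1 gives 1/4 - 701·e^(-21/5)/200, while the full integral is 1/4.
The result is P = 0.7898.

P ≈ 0.790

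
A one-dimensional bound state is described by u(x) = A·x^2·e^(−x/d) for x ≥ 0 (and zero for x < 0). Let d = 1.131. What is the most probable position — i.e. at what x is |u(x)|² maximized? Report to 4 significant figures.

Set d/dx [|u(x)|²] = 0 and solve for x > 0.
Solving yields x = 2·d.
With d = 1.131, the most probable position is 2.2620.

x ≈ 2.262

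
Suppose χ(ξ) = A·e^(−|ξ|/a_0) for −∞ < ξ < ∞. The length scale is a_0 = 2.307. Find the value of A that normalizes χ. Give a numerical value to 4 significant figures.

Require ∫ |χ|² dξ = 1 over the whole domain.
∫|χ|² dξ = A²·(a_0).
Setting this equal to 1 gives A² = 1/(a_0).
Plugging in a_0 = 2.307 yields A = 0.65838.

A ≈ 0.6584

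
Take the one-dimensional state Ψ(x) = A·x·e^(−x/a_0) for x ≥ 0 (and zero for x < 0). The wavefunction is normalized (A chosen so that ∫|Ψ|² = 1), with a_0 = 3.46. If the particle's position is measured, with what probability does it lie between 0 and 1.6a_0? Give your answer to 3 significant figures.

The probability is P = ∫ |Ψ|² dx over [0, 1.6a_0].
Since A² = 1/(a_0^3/4), this is the region integral divided by the full normalization integral.
Let u = x/a_0; then A² and the length scale cancel, so P = ∫_{0}^{1.6} u^2·e^(-2·u) du ÷ ∫_{0}^{∞} u^2·e^(-2·u) du.
Using ∫ u^2·e^(-2·u) du = -(2·u^2 + 2·u + 1)·e^(-2·u)/4, the numerator is 1/4 - 233·e^(-16/5)/100 and the denominator is 1/4.
Taking the ratio, P = 0.6201.

P ≈ 0.620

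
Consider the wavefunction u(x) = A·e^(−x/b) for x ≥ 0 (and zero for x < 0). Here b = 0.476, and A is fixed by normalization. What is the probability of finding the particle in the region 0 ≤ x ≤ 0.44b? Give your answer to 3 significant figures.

P ≈ 0.585

P = ∫_{0}^{0.44b} |u(x)|² dx.
The normalization integral ∫|u|²dx over the whole domain equals b/2·A², and A² cancels in the ratio.
Let t = x/b; then A² and the length scale cancel, so P = ∫_{0}^{0.44} e^(-2·t) dt ÷ ∫_{0}^{∞} e^(-2·t) dt.
Using ∫ e^(-2·t) dt = -e^(-2·t)/2, the numerator is 1/2 - e^(-22/25)/2 and the denominator is 1/2.
The result is P = 0.5852.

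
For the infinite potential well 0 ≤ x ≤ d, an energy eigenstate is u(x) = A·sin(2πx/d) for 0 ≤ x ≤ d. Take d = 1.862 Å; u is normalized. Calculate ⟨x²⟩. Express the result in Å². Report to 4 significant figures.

⟨x^2⟩ ≈ 1.112 Å^2

The expectation value is the |u|²-weighted average of x^2: ∫ x^2|u|² dx.
Using sin²θ = (1 − cos 2θ)/2, since the A² factors cancel between numerator and denominator, ⟨x²⟩ = -d^2/(8·π^2) + d^2/3.
With d = 1.862, ⟨x^2⟩ = 1.1118.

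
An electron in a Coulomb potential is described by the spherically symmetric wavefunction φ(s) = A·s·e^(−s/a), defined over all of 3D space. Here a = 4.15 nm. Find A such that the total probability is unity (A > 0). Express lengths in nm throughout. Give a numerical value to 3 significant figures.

A ≈ 0.00928 nm^(-5/2)

We need A² ∫|f|² 4πs² ds = 1, taking the integral from 0 to ∞.
In 3D with spherical symmetry the volume element is 4πs² ds.
With ∫₀^∞ s^4 e^(−αs) ds = 4!/α^5, carrying out the integral gives A² · 3·π·a^5.
Substituting a = 4.15 gives A² = 0.00008620, so A = 0.009284.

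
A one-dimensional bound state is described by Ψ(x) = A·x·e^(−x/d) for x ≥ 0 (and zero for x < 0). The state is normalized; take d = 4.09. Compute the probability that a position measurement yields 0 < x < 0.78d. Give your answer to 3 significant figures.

|Ψ|² is the probability density, so P = ∫_{0}^{0.78d} |Ψ|² dx.
The normalization integral ∫|Ψ|²dx over the whole domain equals d^3/4·A², and A² cancels in the ratio.
Substituting u = x/d, A² and the length scale cancel in the ratio: P = ∫_{0}^{0.78} u^2·e^(-2·u) du / ∫_{0}^{∞} u^2·e^(-2·u) du.
Using ∫ u^2·e^(-2·u) du = -(2·u^2 + 2·u + 1)·e^(-2·u)/4, the numerator is 1/4 - 4721·e^(-39/25)/5000 and the denominator is 1/4.
The result is P = 0.2064.

P ≈ 0.206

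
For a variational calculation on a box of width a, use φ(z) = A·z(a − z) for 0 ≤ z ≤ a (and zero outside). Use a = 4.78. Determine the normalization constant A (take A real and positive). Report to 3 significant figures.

A ≈ 0.110

We need A² ∫|f|² dz = 1, taking the integral from 0 to a.
The integral (without the A² prefactor) comes out to a^5/30.
With a = 4.78: A² = 0.01202 and A = 0.1096.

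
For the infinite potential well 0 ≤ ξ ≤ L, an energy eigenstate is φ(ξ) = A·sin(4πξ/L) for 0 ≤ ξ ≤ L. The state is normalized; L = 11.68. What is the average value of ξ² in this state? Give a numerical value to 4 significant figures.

⟨ξ^2⟩ ≈ 45.04

The expectation value is the |φ|²-weighted average of ξ^2: ∫ ξ^2|φ|² dξ.
With ∫₀^L sin²(nπξ/L) dξ = L/2, evaluating both integrals, ⟨ξ²⟩ = -L^2/(32·π^2) + L^2/3.
Putting L = 11.68 gives 45.042.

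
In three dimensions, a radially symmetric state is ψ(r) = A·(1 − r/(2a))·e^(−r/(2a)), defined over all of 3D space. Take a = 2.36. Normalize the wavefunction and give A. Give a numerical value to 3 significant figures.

We need A² ∫|f|² 4πr² dr = 1, taking the integral from 0 to ∞.
The angular integral contributes 4π, leaving ∫₀^∞ r²|ψ|² dr.
With ψ = A·(1 − r/(2a))·e^(−r/(2a)), the integral evaluates to A²·[8·π·a^3].
So A² = (8·π·a^3)^(−1).
Substituting a = 2.36 gives A² = 0.003027, so A = 0.05502.

A ≈ 0.0550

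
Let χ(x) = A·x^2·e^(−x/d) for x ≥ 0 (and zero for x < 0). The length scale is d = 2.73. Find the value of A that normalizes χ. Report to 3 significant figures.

Require ∫ |χ|² dx = 1 over the whole domain.
With χ = A·x^2·e^(−x/d), the integral evaluates to A²·[3·d^5/4].
So A² = (3·d^5/4)^(−1).
Plugging in d = 2.73 yields A = 0.09377.

A ≈ 0.0938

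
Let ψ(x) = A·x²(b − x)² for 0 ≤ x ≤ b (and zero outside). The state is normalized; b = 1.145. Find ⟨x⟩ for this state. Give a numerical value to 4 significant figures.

⟨x⟩ = ∫ x |ψ|² dx over the full domain.
Expanding the polynomial and integrating term by term, the ratio of the moment integral to the normalization integral gives ⟨x⟩ = b/2.
Putting b = 1.145 gives 0.57250.

⟨x⟩ ≈ 0.5725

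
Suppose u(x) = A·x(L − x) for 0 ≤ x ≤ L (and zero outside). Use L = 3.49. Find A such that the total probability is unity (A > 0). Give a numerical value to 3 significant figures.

We need A² ∫|f|² dx = 1, taking the integral from 0 to L.
∫|u|² dx = A²·(L^5/30).
So A² = (L^5/30)^(−1).
Plugging in L = 3.49 yields A = 0.2407.

A ≈ 0.241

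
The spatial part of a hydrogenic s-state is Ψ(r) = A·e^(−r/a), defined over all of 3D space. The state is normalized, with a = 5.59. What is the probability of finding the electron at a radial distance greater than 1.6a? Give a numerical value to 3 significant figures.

P = ∫ |Ψ|² 4πr² dr over r > 1.6a.
A² is fixed by ∫₀^∞ 4πr²|Ψ|² dr = 1, i.e. A² = (π·a^3)^(−1).
In terms of u = r/a (A², 4π and the length scale all cancel between numerator and denominator), P = [∫_{1.6}^{∞} u^2·e^(-2·u) du] / [∫_{0}^{∞} u^2·e^(-2·u) du].
Using ∫ u^2·e^(-2·u) du = -(2·u^2 + 2·u + 1)·e^(-2·u)/4, the numerator is 233·e^(-16/5)/100 and the denominator is 1/4.
Taking the ratio yields P = 0.3799.

P ≈ 0.380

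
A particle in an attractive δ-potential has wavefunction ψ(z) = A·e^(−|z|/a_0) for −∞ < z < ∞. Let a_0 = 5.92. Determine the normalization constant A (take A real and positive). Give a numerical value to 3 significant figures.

A ≈ 0.411

Normalization requires ∫|ψ|² dz = 1, integrated from −∞ to ∞.
Recall ∫₀^∞ z^m e^(−z/β) dz = m!·β^(m+1), ∫|ψ|² dz = A²·(a_0).
With a_0 = 5.92: A² = 0.1689 and A = 0.4110.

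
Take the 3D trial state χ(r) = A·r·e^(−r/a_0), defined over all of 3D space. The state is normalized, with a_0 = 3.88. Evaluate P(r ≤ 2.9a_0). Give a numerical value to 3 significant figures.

With dV = 4πr²dr, the probability is ∫|χ|² dV over r ≤ 2.9a_0.
The full normalization integral is A²·[3·π·a_0^5] = 1, fixing A².
Let u = r/a_0; then A², 4π and the length scale all cancel, so P = ∫_{0}^{2.9} u^4·e^(-2·u) du ÷ ∫_{0}^{∞} u^4·e^(-2·u) du.
An antiderivative of u^4·e^(-2·u) is -(u^4/2 + u^3 + 3·u^2/2 + 3·u/2 + 3/4)·e^(-2·u); evaluating from 0 to 2.9 gives ≈ 0.51546, while the full integral is 3/4.
Taking the ratio yields P = 0.6873.

P ≈ 0.687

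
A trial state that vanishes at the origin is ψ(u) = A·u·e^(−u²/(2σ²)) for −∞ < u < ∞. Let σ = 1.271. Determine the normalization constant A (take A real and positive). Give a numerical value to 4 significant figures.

A ≈ 0.7413

Require ∫ |ψ|² du = 1 over the whole domain.
∫|ψ|² du = A²·(√(π)·σ^3/2).
Setting this equal to 1 gives A² = 1/(√(π)·σ^3/2).
Substituting σ = 1.271 gives A² = 0.54956, so A = 0.74133.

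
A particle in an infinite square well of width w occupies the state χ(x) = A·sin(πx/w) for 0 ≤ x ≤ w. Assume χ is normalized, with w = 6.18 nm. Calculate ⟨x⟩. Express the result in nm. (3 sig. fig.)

⟨x⟩ ≈ 3.09 nm

By definition ⟨x⟩ = ∫ x |χ(x)|² dx.
Evaluating both integrals, ⟨x⟩ = w/2.
Putting w = 6.18 gives 3.090.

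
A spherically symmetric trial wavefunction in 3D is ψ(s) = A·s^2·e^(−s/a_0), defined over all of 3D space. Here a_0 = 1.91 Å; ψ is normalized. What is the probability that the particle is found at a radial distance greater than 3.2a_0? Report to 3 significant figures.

P ≈ 0.542

With dV = 4πs²ds, the probability is ∫|ψ|² dV over s > 3.2a_0.
A² is fixed by ∫₀^∞ 4πs²|ψ|² ds = 1, i.e. A² = (45·π·a_0^7/2)^(−1).
In terms of u = s/a_0 (A², 4π and the length scale all cancel between numerator and denominator), P = [∫_{3.2}^{∞} u^6·e^(-2·u) du] / [∫_{0}^{∞} u^6·e^(-2·u) du].
With ∫ u^6·e^(-2·u) du = -(4·u^6 + 12·u^5 + 30·u^4 + 60·u^3 + 90·u^2 + 90·u + 45)·e^(-2·u)/8 + C, the region integral is ≈ 3.0506 and the full one is 45/8.
This evaluates to P = 0.5423.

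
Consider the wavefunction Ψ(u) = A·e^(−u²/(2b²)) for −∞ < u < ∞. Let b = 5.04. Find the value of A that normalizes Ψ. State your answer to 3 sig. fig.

The normalization condition is ∫|Ψ|² du = 1 from −∞ to ∞.
Carrying out the integral gives A² · √(π)·b.
Setting this equal to 1 gives A² = 1/(√(π)·b).
Substituting b = 5.04 gives A² = 0.1119, so A = 0.3346.

A ≈ 0.335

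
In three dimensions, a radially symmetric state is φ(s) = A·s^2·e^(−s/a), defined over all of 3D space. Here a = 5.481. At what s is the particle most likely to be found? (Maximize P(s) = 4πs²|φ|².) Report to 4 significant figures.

s ≈ 16.44

Set d/ds [P(s) = 4πs²|φ|²] = 0 and solve for s > 0.
This gives s = 3·a.
With a = 5.481, the most probable radial distance is 16.443.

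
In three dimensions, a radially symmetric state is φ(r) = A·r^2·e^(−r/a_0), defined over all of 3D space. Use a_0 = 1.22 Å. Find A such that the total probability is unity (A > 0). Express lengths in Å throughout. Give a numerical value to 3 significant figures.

We need A² ∫|f|² 4πr² dr = 1, taking the integral from 0 to ∞.
The angular integral contributes 4π, leaving ∫₀^∞ r²|φ|² dr.
The integral (without the A² prefactor) comes out to 45·π·a_0^7/2.
Hence A² = 1/[45·π·a_0^7/2].
Substituting a_0 = 1.22 gives A² = 0.003517, so A = 0.05930.

A ≈ 0.0593 Å^(-7/2)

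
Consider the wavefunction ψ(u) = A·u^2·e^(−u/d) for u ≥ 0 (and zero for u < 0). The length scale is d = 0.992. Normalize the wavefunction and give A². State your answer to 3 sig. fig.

Require ∫ |ψ|² du = 1 over the whole domain.
Recall ∫₀^∞ u^m e^(−u/β) du = m!·β^(m+1), the integral (without the A² prefactor) comes out to 3·d^5/4.
So A² = (3·d^5/4)^(−1).
With d = 0.992: A² = 1.388 and A = 1.178.

A^2 ≈ 1.39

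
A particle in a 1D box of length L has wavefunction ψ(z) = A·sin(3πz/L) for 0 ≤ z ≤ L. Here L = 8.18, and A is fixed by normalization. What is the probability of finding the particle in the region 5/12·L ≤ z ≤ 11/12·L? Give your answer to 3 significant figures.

P = ∫_{5/12·L}^{11/12·L} |ψ(z)|² dz.
With A² fixed by ∫|ψ|² = 1, i.e. A² = (L/2)^(−1), substitute and integrate.
Let u = z/L; then A² and the length scale cancel, so P = ∫_{5/12}^{11/12} sin(3·π·u)^2 du ÷ ∫_{0}^{1} sin(3·π·u)^2 du.
An antiderivative of sin(3·π·u)^2 is u/2 - sin(6·π·u)/(12·π); evaluating from 5/12 to 11/12 gives 1/(6·π) + 1/4, while the full integral is 1/2.
Taking the ratio, P = (2 + 3·π)/(6·π).

P ≈ 0.606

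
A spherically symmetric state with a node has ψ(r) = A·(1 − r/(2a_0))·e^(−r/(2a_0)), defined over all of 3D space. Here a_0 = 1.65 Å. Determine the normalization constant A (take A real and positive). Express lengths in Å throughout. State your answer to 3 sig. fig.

The normalization condition is ∫|ψ|² 4πr² dr = 1 from 0 to ∞.
In 3D with spherical symmetry the volume element is 4πr² dr.
∫|ψ|² 4πr² dr = A²·(8·π·a_0^3).
So A² = (8·π·a_0^3)^(−1).
With a_0 = 1.65: A² = 0.008857 and A = 0.09411.

A ≈ 0.0941 Å^(-3/2)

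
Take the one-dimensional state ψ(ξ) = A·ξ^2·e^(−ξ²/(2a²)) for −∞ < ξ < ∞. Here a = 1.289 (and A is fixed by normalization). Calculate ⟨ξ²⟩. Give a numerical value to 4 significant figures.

⟨ξ^2⟩ ≈ 4.154

By definition ⟨ξ²⟩ = ∫ ξ^2 |ψ(ξ)|² dξ.
Using the Gaussian integral ∫_{−∞}^{∞} e^(−αξ²) dξ = √(π/α), the ratio of the moment integral to the normalization integral gives ⟨ξ²⟩ = 5·a^2/2.
Putting a = 1.289 gives 4.1538.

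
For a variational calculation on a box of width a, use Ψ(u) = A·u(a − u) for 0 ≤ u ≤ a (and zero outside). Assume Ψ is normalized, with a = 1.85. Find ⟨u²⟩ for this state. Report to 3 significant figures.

⟨u^2⟩ ≈ 0.978

By definition ⟨u²⟩ = ∫ u^2 |Ψ(u)|² du.
Expanding the polynomial and integrating term by term, since the A² factors cancel between numerator and denominator, ⟨u²⟩ = 2·a^2/7.
With a = 1.85, ⟨u^2⟩ = 0.9779.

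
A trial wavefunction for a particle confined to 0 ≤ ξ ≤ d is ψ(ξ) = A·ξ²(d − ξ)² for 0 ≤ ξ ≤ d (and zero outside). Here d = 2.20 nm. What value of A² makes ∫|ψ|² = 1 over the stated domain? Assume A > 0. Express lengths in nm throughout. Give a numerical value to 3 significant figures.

A^2 ≈ 0.522 nm^(-9)

The normalization condition is ∫|ψ|² dξ = 1 from 0 to d.
Expanding the polynomial and integrating term by term, the integral (without the A² prefactor) comes out to d^9/630.
Setting this equal to 1 gives A² = 1/(d^9/630).
With d = 2.20: A² = 0.5218 and A = 0.7224.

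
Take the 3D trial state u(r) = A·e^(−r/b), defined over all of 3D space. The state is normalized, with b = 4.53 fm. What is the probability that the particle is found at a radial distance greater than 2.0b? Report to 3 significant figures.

P ≈ 0.238

Integrate the radial probability density 4πr²|u|² over r > 2.0b.
A² is fixed by ∫₀^∞ 4πr²|u|² dr = 1, i.e. A² = (π·b^3)^(−1).
Let t = r/b; then A², 4π and the length scale all cancel, so P = ∫_{2.0}^{∞} t^2·e^(-2·t) dt ÷ ∫_{0}^{∞} t^2·e^(-2·t) dt.
An antiderivative of t^2·e^(-2·t) is -(2·t^2 + 2·t + 1)·e^(-2·t)/4; evaluating from 2.0 to ∞ gives 13·e^(-4)/4, while the full integral is 1/4.
Taking the ratio yields P = 0.2381.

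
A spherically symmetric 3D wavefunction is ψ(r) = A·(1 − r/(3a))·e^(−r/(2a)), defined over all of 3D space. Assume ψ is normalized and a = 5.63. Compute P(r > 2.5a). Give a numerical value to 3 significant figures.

Integrate the radial probability density 4πr²|ψ|² over r > 2.5a.
A² is fixed by ∫₀^∞ 4πr²|ψ|² dr = 1, i.e. A² = (8·π·a^3/3)^(−1).
In terms of u = r/a (A², 4π and the length scale all cancel between numerator and denominator), P = [∫_{2.5}^{∞} u^2·(1 - u/3)^2·e^(-u) du] / [∫_{0}^{∞} u^2·(1 - u/3)^2·e^(-u) du].
Using ∫ u^2·(1 - u/3)^2·e^(-u) du = (-u^4 + 2·u^3 - 3·u^2 - 6·u - 6)·e^(-u)/9, the numerator is 761·e^(-5/2)/144 and the denominator is 2/3.
The region integral divided by the full integral gives P = 0.6507.

P ≈ 0.651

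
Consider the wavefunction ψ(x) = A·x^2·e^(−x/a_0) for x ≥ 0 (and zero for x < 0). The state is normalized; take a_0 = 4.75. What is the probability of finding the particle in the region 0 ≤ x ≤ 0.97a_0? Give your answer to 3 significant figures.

P ≈ 0.0474

P = ∫_{0}^{0.97a_0} |ψ(x)|² dx.
With A² fixed by ∫|ψ|² = 1, i.e. A² = (3·a_0^5/4)^(−1), substitute and integrate.
Substituting u = x/a_0, A² and the length scale cancel in the ratio: P = ∫_{0}^{0.97} u^4·e^(-2·u) du / ∫_{0}^{∞} u^4·e^(-2·u) du.
Using ∫ u^4·e^(-2·u) du = -(u^4/2 + u^3 + 3·u^2/2 + 3·u/2 + 3/4)·e^(-2·u), the numerator is ≈ 0.035551 and the denominator is 3/4.
Taking the ratio, P = 0.04740.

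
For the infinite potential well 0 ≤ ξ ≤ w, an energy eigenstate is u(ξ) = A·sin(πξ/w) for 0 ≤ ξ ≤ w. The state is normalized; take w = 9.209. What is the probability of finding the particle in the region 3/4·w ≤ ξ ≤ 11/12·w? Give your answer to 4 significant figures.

P ≈ 0.08709

|u|² is the probability density, so P = ∫_{3/4·w}^{11/12·w} |u|² dξ.
With A² fixed by ∫|u|² = 1, i.e. A² = (w/2)^(−1), substitute and integrate.
In terms of t = ξ/w (A² and the length scale cancel between numerator and denominator), P = [∫_{3/4}^{11/12} sin(π·t)^2 dt] / [∫_{0}^{1} sin(π·t)^2 dt].
Using ∫ sin(π·t)^2 dt = t/2 - sin(2·π·t)/(4·π), the numerator is 1/12 - 1/(8·π) and the denominator is 1/2.
The result is P = (-3 + 2·π)/(12·π).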